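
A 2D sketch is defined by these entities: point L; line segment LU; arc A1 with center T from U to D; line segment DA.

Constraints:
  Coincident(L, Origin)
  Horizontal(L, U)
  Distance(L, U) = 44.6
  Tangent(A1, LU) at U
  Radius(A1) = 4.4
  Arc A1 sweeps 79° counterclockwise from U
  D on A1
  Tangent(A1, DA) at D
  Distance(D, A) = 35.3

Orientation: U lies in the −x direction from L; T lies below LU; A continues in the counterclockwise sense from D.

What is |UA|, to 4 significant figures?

39.78

On A1, U sits at bearing 90° from T; a 79° counterclockwise sweep puts D at bearing 169°, so D = T + 4.4·(cos 169°, sin 169°) = (-48.92, -3.560). A1 meets DA tangentially, so TD is at right angles to DA, so DA runs along (−sin 169°, cos 169°); with |DA| = 35.3, A = (-55.65, -38.21). Then |UA| = |A − U| = 39.78.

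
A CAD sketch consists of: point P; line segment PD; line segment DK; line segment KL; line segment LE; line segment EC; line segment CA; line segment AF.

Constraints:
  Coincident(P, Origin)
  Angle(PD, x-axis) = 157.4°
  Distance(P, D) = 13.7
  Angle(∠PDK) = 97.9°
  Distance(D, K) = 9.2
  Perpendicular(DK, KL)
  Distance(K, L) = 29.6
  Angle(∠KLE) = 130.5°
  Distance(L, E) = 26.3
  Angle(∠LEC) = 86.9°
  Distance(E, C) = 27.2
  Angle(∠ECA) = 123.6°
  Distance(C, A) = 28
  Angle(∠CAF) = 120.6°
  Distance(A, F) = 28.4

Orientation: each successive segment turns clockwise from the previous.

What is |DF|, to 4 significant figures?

11.96

P is at the origin; PD runs at 157.4° with length 13.7, so D = (-12.65, 5.265). ∠PDK = 97.9° gives DK at 75.30° from the x-axis; with |DK| = 9.2, K = (-10.31, 14.16). DK is perpendicular to KL, so KL runs at -14.70°; with |KL| = 29.6, L = (18.32, 6.652). ∠KLE = 130.5° gives LE at -64.20° from the x-axis; with |LE| = 26.3, E = (29.76, -17.03). ∠LEC = 86.9° gives EC at -157.3° from the x-axis; with |EC| = 27.2, C = (4.671, -27.52). ∠ECA = 123.6° gives CA at 146.3° from the x-axis; with |CA| = 28.0, A = (-18.62, -11.99). ∠CAF = 120.6° gives AF at 86.90° from the x-axis; with |AF| = 28.4, F = (-17.09, 16.37). Then |DF| = |F − D| = 11.96.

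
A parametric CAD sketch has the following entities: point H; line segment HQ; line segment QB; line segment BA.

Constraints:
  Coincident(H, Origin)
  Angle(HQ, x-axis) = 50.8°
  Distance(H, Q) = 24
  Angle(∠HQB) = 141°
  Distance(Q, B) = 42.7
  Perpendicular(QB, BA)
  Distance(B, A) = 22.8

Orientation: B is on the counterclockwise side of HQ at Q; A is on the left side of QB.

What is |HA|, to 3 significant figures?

61.8

H is at the origin; HQ runs at 50.8° with length 24.0, so Q = 24.0·(cos 50.8°, sin 50.8°) = (15.2, 18.6). ∠HQB = 141.0°, so QB runs at 50.8° + (180° − 141.0°) = 89.8° from the x-axis; with |QB| = 42.7, B = Q + 42.7·(cos 89.8°, sin 89.8°) = (15.3, 61.3). QB ⟂ BA; with |BA| = 22.8 on the left of QB, A = B + 22.8·(-1.00, 0.00349) = (-7.48, 61.4). Then |HA| = |A − H| = 61.8.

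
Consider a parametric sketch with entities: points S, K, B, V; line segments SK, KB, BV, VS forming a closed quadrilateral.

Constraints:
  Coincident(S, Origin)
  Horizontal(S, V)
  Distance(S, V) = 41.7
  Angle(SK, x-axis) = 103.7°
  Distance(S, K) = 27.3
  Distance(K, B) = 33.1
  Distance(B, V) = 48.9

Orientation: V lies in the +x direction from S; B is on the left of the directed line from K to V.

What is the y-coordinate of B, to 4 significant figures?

44.46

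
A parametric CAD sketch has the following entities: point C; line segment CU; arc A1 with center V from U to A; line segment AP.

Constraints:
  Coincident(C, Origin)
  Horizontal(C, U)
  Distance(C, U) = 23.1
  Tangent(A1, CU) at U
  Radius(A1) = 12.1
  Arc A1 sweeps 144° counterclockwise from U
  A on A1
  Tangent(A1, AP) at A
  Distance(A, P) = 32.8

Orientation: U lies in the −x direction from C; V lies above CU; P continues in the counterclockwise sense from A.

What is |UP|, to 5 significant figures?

45.521

C is at the origin; CU is horizontal with |CU| = 23.1 and U on the −x side, so U = (-23.100, 0.0000). A1 meets CU tangentially, so VU is at right angles to CU, so V = U + (0, 12.1) = (-23.100, 12.100). On A1, U sits at bearing -90° from V; a 144° counterclockwise sweep puts A at bearing 54°, so A = V + 12.1·(cos 54°, sin 54°) = (-15.988, 21.889). Tangency of A1 to AP means the radius VA is perpendicular to AP, so AP runs along (−sin 54°, cos 54°); with |AP| = 32.8, P = (-42.524, 41.168). Then |UP| = |P − U| = 45.521.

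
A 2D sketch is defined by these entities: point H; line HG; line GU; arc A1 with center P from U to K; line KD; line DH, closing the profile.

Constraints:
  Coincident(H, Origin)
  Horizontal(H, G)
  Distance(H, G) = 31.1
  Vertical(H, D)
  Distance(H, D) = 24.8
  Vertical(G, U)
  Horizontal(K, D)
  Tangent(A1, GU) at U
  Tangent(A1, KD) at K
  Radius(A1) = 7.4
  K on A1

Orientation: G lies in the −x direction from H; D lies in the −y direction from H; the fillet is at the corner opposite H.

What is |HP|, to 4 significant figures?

29.40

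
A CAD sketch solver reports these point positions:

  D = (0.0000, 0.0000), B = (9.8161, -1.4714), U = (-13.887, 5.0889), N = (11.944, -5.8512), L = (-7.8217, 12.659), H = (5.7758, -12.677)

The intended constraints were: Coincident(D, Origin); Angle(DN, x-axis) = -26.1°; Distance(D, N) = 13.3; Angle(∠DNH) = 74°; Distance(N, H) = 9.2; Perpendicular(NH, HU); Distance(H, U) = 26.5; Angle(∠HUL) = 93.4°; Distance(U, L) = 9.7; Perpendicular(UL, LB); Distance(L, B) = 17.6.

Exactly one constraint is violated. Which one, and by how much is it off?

Distance(L, B) = 17.6 — off by 5.00.

D = (0.00, 0.00) ✓; DN at -26.10° ✓; |DN| = 13.30 ✓; ∠DNH = 74.00° ✓; |NH| = 9.200 ✓; ∠(NH, HU) = 90.00° ✓; |HU| = 26.50 ✓; ∠HUL = 93.40° ✓; |UL| = 9.700 ✓; ∠(UL, LB) = 90.00° ✓; |LB| = 22.60 ✗.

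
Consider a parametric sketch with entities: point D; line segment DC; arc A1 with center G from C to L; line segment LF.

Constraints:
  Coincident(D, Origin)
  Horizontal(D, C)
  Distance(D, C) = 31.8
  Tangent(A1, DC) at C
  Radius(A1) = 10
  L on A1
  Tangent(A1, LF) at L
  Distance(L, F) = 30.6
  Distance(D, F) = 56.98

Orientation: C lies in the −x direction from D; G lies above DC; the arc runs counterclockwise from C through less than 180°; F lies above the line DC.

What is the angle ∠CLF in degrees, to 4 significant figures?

119.3°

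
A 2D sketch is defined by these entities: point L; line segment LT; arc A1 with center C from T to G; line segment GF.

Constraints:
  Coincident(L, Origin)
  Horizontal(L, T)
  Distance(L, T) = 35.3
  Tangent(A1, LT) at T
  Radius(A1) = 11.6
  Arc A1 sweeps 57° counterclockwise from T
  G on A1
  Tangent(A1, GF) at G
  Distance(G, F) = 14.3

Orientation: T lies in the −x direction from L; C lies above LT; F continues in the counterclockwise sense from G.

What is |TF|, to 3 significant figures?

24.6

L is at the origin; L and T share the same y with |LT| = 35.3 and T on the −x side, so T = (-35.3, 0.00). Tangency of A1 to LT means the radius CT is perpendicular to LT, so C = T + (0, 11.6) = (-35.3, 11.6). On A1, T sits at bearing -90° from C; a 57° counterclockwise sweep puts G at bearing -33°, so G = C + 11.6·(cos -33°, sin -33°) = (-25.6, 5.28). A1 meets GF tangentially, so CG is at right angles to GF, so GF runs along (−sin -33°, cos -33°); with |GF| = 14.3, F = (-17.8, 17.3). Then |TF| = |F − T| = 24.6.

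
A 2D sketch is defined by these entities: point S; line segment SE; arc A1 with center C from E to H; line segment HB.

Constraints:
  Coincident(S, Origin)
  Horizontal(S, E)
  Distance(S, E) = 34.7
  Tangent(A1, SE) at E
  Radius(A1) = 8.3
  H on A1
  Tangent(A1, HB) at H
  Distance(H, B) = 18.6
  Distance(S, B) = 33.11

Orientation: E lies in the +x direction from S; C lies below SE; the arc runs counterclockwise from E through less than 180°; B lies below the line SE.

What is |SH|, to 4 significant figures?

27.38

S is at the origin; S and E share the same y with |SE| = 34.7 and E on the +x side, so E = (34.70, 0.000). Tangency of A1 to SE means the radius CE is perpendicular to SE, so C = E + (0, -8.3) = (34.70, -8.300). Since CH ⟂ HB (tangency), |CB| = √(8.3² + 18.6²) = 20.37 regardless of where H sits on A1. So B lies on both circle(S, 33.11) and circle(C, 20.37); the below-SE intersection is B = (22.31, -24.47). H is the foot of the tangent from B: H = (26.63, -6.373).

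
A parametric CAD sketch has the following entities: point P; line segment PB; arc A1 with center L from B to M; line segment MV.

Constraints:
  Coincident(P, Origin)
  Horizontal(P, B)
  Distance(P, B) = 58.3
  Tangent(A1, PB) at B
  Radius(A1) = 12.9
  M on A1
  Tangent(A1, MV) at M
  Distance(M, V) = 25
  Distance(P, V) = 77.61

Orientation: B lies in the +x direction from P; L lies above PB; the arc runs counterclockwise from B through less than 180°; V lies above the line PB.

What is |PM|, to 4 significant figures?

72.60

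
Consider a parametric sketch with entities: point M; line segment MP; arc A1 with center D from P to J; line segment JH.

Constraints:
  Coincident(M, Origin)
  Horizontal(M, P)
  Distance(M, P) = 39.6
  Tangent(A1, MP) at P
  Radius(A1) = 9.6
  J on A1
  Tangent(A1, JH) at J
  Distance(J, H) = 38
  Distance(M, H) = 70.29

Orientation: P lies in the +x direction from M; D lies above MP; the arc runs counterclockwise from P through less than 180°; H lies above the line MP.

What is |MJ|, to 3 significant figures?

49.9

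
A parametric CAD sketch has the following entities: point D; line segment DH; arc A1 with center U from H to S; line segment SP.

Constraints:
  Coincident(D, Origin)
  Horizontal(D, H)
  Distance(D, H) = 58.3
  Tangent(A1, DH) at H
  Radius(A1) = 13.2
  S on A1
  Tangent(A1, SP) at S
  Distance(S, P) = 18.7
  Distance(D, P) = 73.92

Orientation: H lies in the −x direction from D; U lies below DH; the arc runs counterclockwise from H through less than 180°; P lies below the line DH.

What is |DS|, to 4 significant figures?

72.93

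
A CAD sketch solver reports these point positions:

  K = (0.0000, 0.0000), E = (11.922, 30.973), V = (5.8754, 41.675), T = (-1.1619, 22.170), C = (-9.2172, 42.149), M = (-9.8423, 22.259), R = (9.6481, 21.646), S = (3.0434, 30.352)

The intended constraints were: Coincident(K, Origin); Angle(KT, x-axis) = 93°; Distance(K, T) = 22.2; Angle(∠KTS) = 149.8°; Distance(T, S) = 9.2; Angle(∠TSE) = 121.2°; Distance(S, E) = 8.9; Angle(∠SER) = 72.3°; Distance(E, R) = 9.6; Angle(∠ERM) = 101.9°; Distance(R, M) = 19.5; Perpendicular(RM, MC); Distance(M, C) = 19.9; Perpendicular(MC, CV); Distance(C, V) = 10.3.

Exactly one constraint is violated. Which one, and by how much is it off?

Distance(C, V) = 10.3 — off by 4.80.

K = (0.00, 0.00) ✓; KT at 93.00° ✓; |KT| = 22.20 ✓; ∠KTS = 149.8° ✓; |TS| = 9.199 ✓; ∠TSE = 121.2° ✓; |SE| = 8.900 ✓; ∠SER = 72.30° ✓; |ER| = 9.600 ✓; ∠ERM = 101.9° ✓; |RM| = 19.50 ✓; ∠(RM, MC) = 90.00° ✓; |MC| = 19.90 ✓; ∠(MC, CV) = 90.00° ✓; |CV| = 15.10 ✗.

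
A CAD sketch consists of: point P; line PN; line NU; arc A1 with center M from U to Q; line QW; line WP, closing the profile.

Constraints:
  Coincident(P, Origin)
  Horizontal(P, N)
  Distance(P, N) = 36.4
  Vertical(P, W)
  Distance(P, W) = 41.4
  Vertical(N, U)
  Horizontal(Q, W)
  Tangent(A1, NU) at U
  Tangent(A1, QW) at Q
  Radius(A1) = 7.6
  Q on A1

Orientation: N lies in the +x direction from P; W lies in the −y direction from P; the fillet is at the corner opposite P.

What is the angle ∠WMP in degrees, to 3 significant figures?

64.3°

P and W share the same x with |PW| = 41.4 and W on the −y side, so W = (0.00, -41.4). The virtual corner opposite P is at (36.4, -41.4). Tangency of A1 to NU means the radius MU is perpendicular to NU and since A1 is tangent to QW there, MQ ⟂ QW, with radius 7.6, so the center M sits 7.6 in from both sides at M = (28.8, -33.8). Then cos ∠WMP = MW·MP / (|MW||MP|), giving 64.3°.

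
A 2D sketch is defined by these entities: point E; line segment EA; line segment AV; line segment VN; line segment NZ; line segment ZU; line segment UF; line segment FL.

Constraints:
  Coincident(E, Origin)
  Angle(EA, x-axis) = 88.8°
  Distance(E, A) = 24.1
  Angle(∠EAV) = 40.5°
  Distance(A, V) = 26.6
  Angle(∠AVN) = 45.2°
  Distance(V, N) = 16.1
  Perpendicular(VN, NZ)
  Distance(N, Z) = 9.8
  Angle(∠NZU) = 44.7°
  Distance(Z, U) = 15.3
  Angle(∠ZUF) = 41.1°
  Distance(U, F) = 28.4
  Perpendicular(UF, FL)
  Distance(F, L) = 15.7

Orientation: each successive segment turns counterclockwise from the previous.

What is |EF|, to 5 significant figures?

17.825

E is at the origin; EA runs at 88.8° with length 24.1, so A = (0.50471, 24.095). ∠EAV = 40.5° gives AV at -131.70° from the x-axis; with |AV| = 26.6, V = (-17.190, 4.2341). ∠AVN = 45.2° gives VN at 3.1000° from the x-axis; with |VN| = 16.1, N = (-1.1140, 5.1048). The perpendicularity gives NZ at right angles to VN, so NZ runs at 93.100°; with |NZ| = 9.8, Z = (-1.6439, 14.890). ∠NZU = 44.7° gives ZU at -131.60° from the x-axis; with |ZU| = 15.3, U = (-11.802, 3.4492). ∠ZUF = 41.1° gives UF at 7.3000° from the x-axis; with |UF| = 28.4, F = (16.368, 7.0578). Then |EF| = |F − E| = 17.825.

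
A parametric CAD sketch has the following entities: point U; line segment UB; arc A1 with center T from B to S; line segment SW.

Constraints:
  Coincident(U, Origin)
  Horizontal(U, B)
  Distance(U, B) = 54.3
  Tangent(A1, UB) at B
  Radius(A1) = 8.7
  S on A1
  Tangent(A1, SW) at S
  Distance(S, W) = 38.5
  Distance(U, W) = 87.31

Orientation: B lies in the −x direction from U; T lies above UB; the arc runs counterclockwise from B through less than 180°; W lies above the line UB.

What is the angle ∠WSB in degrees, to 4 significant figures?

111.0°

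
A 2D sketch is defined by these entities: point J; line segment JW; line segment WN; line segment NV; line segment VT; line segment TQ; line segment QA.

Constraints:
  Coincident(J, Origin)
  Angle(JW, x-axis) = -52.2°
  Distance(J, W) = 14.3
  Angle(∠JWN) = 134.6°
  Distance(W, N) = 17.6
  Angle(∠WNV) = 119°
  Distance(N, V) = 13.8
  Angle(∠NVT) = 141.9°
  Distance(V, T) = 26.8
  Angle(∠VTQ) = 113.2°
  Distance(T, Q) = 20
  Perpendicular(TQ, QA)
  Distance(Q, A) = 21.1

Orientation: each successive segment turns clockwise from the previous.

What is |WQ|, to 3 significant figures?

43.4

J is at the origin; JW runs at -52.2° with length 14.3, so W = (8.76, -11.3). ∠JWN = 134.6° gives WN at -97.6° from the x-axis; with |WN| = 17.6, N = (6.44, -28.7). ∠WNV = 119.0° gives NV at -159° from the x-axis; with |NV| = 13.8, V = (-6.41, -33.8). ∠NVT = 141.9° gives VT at 163° from the x-axis; with |VT| = 26.8, T = (-32.1, -26.1). ∠VTQ = 113.2° gives TQ at 96.5° from the x-axis; with |TQ| = 20.0, Q = (-34.3, -6.21). Then |WQ| = |Q − W| = 43.4.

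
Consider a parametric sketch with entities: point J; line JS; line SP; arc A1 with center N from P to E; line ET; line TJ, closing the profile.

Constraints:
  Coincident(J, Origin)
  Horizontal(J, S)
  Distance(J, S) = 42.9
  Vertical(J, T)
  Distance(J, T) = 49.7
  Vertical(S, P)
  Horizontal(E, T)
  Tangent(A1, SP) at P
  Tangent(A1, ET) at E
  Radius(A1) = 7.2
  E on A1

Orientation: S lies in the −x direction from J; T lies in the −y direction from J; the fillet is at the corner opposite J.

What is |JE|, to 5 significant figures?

61.193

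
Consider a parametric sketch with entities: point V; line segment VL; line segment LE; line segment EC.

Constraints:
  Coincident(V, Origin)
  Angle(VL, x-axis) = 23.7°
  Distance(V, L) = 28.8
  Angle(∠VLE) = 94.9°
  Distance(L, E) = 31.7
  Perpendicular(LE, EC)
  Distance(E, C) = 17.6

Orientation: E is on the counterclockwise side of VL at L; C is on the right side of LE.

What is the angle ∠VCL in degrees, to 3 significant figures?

24.5°

∠VLE = 94.9°, so LE runs at 23.7° + (180° − 94.9°) = 109° from the x-axis; with |LE| = 31.7, E = L + 31.7·(cos 109°, sin 109°) = (16.2, 41.6). LE ⟂ EC; with |EC| = 17.6 on the right of LE, C = E + 17.6·(0.947, 0.322) = (32.8, 47.3). Then cos ∠VCL = CV·CL / (|CV||CL|), giving 24.5°.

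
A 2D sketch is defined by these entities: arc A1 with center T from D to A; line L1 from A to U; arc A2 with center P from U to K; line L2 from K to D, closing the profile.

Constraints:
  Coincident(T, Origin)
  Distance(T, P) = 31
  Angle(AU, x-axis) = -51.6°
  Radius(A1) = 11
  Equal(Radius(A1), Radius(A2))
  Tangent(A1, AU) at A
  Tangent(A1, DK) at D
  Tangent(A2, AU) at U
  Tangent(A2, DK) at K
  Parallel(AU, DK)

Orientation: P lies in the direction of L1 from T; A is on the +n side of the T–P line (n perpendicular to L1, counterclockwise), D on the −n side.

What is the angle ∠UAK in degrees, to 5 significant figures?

35.362°

Tangency of A1 to both parallel lines with radius 11.0 puts A and D at T ± 11.0·n: A = (8.6206, 6.8326), D = (-8.6206, -6.8326). Equal radii place U and K the same way about P: U = P + 11.0·n = (27.876, -17.462), K = P − 11.0·n = (10.635, -31.127). Then cos ∠UAK = AU·AK / (|AU||AK|), giving 35.362°.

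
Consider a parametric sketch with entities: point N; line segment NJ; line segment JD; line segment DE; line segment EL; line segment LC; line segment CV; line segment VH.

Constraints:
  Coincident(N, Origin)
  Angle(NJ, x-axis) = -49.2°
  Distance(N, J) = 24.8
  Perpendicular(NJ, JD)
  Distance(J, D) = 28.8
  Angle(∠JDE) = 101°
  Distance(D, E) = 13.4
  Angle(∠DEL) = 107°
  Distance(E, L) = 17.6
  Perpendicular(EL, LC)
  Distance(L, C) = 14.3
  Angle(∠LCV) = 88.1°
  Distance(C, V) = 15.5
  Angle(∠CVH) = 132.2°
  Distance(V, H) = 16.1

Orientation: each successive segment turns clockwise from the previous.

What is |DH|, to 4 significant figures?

12.13

N is at the origin; NJ runs at -49.2° with length 24.8, so J = (16.20, -18.77). The perpendicularity gives JD at right angles to NJ, so JD runs at -139.2°; with |JD| = 28.8, D = (-5.597, -37.59). ∠JDE = 101.0° gives DE at 141.8° from the x-axis; with |DE| = 13.4, E = (-16.13, -29.31). ∠DEL = 107.0° gives EL at 68.80° from the x-axis; with |EL| = 17.6, L = (-9.763, -12.90). The perpendicularity gives LC at right angles to EL, so LC runs at -21.20°; with |LC| = 14.3, C = (3.570, -18.07). ∠LCV = 88.1° gives CV at -113.1° from the x-axis; with |CV| = 15.5, V = (-2.512, -32.32). ∠CVH = 132.2° gives VH at -160.9° from the x-axis; with |VH| = 16.1, H = (-17.73, -37.59). Then |DH| = |H − D| = 12.13.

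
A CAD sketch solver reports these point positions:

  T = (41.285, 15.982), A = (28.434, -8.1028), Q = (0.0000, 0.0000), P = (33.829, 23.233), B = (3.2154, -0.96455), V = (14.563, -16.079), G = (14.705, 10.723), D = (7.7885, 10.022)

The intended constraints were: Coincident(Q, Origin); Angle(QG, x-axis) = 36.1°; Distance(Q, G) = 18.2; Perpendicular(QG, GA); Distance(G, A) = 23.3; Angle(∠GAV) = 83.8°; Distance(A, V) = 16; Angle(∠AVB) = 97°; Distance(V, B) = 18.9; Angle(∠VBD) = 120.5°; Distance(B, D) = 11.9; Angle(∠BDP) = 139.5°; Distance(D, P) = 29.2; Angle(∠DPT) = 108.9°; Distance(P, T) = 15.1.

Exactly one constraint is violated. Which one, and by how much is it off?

Distance(P, T) = 15.1 — off by 4.70.

Q = (0.00, 0.00) ✓; QG at 36.10° ✓; |QG| = 18.20 ✓; ∠(QG, GA) = 90.00° ✓; |GA| = 23.30 ✓; ∠GAV = 83.80° ✓; |AV| = 16.00 ✓; ∠AVB = 97.00° ✓; |VB| = 18.90 ✓; ∠VBD = 120.5° ✓; |BD| = 11.90 ✓; ∠BDP = 139.5° ✓; |DP| = 29.20 ✓; ∠DPT = 108.9° ✓; |PT| = 10.40 ✗.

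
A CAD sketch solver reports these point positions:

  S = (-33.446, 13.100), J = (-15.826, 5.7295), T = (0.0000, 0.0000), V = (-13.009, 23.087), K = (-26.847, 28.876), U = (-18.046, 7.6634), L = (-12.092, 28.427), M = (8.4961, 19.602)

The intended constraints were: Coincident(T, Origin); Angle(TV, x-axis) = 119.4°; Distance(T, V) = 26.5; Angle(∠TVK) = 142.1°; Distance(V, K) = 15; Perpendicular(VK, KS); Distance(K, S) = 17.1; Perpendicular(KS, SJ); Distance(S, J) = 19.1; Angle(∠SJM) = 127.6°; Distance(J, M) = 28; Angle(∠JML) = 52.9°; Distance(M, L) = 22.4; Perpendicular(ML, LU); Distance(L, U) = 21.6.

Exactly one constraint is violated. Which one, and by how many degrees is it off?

Perpendicular(ML, LU) — off by 7.20°.

T = (0.00, 0.00) ✓; TV at 119.4° ✓; |TV| = 26.50 ✓; ∠TVK = 142.1° ✓; |VK| = 15.00 ✓; ∠(VK, KS) = 90.00° ✓; |KS| = 17.10 ✓; ∠(KS, SJ) = 90.00° ✓; |SJ| = 19.10 ✓; ∠SJM = 127.6° ✓; |JM| = 28.00 ✓; ∠JML = 52.90° ✓; |ML| = 22.40 ✓; ∠(ML, LU) = 97.20° ✗; |LU| = 21.60 ✓.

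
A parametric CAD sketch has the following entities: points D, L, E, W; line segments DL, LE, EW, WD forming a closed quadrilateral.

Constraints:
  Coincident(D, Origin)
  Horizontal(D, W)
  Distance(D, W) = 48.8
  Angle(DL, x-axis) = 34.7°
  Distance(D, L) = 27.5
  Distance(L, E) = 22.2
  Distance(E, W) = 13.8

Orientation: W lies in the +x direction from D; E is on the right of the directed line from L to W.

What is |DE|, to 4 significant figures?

35.34

Checks: |LE| = 22.20 ✓; |EW| = 13.80 ✓.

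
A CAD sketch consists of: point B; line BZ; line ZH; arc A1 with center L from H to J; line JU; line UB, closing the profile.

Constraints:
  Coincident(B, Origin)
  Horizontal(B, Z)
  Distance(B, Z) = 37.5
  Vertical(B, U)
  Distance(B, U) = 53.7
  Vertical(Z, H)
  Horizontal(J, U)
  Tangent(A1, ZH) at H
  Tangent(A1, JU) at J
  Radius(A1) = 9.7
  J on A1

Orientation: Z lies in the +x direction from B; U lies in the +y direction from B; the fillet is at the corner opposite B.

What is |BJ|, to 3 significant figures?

60.5

B is at the origin; BZ is horizontal with |BZ| = 37.5 and Z on the +x side, so Z = (37.5, 0.00). B and U share the same x with |BU| = 53.7 and U on the +y side, so U = (0.00, 53.7). The virtual corner opposite B is at (37.5, 53.7). A1 meets ZH tangentially, so LH is at right angles to ZH and the tangent condition forces LJ to be normal to JU, with radius 9.7, so the center L sits 9.7 in from both sides at L = (27.8, 44.0). That places the tangent points at H = (37.5, 44.0) on ZH and J = (27.8, 53.7) on JU. Then |BJ| = |J − B| = 60.5.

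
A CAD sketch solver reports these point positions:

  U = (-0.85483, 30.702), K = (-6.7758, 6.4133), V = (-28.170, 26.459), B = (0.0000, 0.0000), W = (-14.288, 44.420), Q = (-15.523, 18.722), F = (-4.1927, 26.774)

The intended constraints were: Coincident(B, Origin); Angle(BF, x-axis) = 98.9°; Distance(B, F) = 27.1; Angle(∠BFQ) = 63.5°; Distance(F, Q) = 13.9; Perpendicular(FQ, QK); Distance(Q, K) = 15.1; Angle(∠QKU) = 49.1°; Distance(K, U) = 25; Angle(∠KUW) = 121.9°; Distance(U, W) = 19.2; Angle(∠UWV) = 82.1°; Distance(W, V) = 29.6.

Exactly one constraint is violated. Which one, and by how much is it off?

Distance(W, V) = 29.6 — off by 6.90.

B = (0.00, 0.00) ✓; BF at 98.90° ✓; |BF| = 27.10 ✓; ∠BFQ = 63.50° ✓; |FQ| = 13.90 ✓; ∠(FQ, QK) = 90.00° ✓; |QK| = 15.10 ✓; ∠QKU = 49.10° ✓; |KU| = 25.00 ✓; ∠KUW = 121.9° ✓; |UW| = 19.20 ✓; ∠UWV = 82.10° ✓; |WV| = 22.70 ✗.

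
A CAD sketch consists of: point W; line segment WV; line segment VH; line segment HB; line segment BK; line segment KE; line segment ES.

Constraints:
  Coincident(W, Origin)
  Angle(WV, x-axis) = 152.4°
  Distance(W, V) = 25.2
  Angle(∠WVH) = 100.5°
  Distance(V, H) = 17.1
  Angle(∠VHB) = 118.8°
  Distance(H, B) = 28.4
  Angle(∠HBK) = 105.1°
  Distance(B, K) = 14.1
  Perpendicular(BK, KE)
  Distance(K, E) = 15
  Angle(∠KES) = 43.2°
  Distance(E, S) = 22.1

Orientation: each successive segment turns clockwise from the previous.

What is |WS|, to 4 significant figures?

36.89

BK is perpendicular to KE, so KE runs at -153.2°; with |KE| = 15.0, E = (3.474, 14.43). ∠KES = 43.2° gives ES at 70.00° from the x-axis; with |ES| = 22.1, S = (11.03, 35.20). Then |WS| = |S − W| = 36.89.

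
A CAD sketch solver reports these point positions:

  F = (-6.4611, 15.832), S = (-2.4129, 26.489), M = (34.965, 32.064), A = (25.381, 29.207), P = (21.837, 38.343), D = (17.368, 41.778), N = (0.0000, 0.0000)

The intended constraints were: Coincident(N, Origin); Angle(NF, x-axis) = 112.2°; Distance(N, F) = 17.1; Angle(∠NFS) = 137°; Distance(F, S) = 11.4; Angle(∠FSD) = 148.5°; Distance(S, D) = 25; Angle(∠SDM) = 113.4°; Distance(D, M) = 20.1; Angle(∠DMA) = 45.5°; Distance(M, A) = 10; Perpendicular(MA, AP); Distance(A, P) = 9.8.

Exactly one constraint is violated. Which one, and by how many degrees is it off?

Perpendicular(MA, AP) — off by 4.60°.

N = (0.00, 0.00) ✓; NF at 112.2° ✓; |NF| = 17.10 ✓; ∠NFS = 137.0° ✓; |FS| = 11.40 ✓; ∠FSD = 148.5° ✓; |SD| = 25.00 ✓; ∠SDM = 113.4° ✓; |DM| = 20.10 ✓; ∠DMA = 45.50° ✓; |MA| = 10.00 ✓; ∠(MA, AP) = 85.40° ✗; |AP| = 9.799 ✓.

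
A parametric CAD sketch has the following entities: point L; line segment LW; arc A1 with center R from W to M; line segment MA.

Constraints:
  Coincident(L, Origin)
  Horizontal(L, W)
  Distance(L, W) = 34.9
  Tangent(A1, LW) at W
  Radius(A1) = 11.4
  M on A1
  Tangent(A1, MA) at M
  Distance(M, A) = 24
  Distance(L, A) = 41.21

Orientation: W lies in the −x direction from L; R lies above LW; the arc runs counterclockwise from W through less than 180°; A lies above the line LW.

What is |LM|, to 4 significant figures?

25.86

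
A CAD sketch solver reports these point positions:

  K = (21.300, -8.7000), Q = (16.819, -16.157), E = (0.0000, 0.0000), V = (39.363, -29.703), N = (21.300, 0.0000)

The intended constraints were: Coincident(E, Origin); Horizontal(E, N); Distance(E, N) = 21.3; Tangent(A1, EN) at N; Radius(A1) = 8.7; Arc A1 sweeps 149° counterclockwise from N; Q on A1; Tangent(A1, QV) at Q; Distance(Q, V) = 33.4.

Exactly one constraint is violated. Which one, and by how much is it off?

Distance(Q, V) = 33.4 — off by 7.10.

E = (0.00, 0.00) ✓; E.y = 0.00, N.y = 0.00 ✓; |EN| = 21.30 ✓; ∠(KN, NE) = 90.00° ✓; |KN| = 8.700 ✓; bearing(K→Q) − bearing(K→N) = 149.0° ✓; |KQ| = 8.700 ✓; ∠(KQ, QV) = 90.00° ✓; |QV| = 26.30 ✗.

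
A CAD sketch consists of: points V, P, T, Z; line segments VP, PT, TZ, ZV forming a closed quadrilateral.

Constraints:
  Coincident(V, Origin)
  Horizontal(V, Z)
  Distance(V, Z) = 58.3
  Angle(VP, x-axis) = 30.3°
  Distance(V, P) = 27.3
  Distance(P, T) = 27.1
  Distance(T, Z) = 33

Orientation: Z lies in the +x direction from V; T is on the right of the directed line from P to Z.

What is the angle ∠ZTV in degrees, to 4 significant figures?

132.0°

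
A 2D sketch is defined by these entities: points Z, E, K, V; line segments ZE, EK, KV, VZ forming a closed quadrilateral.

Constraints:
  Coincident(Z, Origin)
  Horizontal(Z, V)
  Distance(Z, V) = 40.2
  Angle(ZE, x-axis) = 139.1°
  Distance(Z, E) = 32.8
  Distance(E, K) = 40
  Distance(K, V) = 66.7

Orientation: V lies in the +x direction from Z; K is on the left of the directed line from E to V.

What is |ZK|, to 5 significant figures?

53.049

Checks: |EK| = 40.00 ✓; |KV| = 66.70 ✓.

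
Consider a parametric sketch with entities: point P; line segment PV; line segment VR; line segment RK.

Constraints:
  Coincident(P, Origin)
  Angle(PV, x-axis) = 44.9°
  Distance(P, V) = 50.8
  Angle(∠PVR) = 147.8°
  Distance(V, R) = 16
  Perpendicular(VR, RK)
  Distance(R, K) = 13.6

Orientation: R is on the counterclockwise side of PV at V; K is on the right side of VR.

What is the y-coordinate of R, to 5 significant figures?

51.454

P is at the origin; PV runs at 44.9° with length 50.8, so V = 50.8·(cos 44.9°, sin 44.9°) = (35.984, 35.858). ∠PVR = 147.8°, so VR runs at 44.9° + (180° − 147.8°) = 77.100° from the x-axis; with |VR| = 16.0, R = V + 16.0·(cos 77.100°, sin 77.100°) = (39.556, 51.454). So R.y = 51.454.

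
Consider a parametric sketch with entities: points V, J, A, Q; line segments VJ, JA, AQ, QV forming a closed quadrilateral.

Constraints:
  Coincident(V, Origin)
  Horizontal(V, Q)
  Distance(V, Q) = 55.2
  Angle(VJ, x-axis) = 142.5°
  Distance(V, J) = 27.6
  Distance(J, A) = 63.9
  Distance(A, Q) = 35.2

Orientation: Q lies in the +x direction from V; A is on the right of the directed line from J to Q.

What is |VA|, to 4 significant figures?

36.30

V is at the origin; V and Q share the same y with |VQ| = 55.2 and Q in +x, so Q = (55.2, 0). VJ runs at 142.5° with |VJ| = 27.6, so J = (-21.90, 16.80). A is determined by |JA| = 63.9 and |AQ| = 35.2 together: it lies at the intersection of circle(J, 63.9) and circle(Q, 35.2). With |JQ| = 78.91, the foot of the radical line on JQ is 57.48 from J and the perpendicular offset is √(63.9² − 57.48²) = 27.92. Taking the right-of-JQ solution: A = (28.31, -22.72).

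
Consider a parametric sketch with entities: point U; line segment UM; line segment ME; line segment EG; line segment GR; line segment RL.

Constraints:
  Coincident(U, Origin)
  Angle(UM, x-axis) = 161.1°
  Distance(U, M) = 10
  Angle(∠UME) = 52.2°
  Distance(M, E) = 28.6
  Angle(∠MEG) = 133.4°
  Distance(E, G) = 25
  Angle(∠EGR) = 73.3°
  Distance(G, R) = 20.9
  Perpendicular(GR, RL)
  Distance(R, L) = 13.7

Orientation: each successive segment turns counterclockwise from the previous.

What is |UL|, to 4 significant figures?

16.57

U is at the origin; UM runs at 161.1° with length 10.0, so M = (-9.461, 3.239). ∠UME = 52.2° gives ME at -71.10° from the x-axis; with |ME| = 28.6, E = (-0.1968, -23.82). ∠MEG = 133.4° gives EG at -24.50° from the x-axis; with |EG| = 25.0, G = (22.55, -34.19). ∠EGR = 73.3° gives GR at 82.20° from the x-axis; with |GR| = 20.9, R = (25.39, -13.48). The perpendicularity gives RL at right angles to GR, so RL runs at 172.2°; with |RL| = 13.7, L = (11.82, -11.62). Then |UL| = |L − U| = 16.57.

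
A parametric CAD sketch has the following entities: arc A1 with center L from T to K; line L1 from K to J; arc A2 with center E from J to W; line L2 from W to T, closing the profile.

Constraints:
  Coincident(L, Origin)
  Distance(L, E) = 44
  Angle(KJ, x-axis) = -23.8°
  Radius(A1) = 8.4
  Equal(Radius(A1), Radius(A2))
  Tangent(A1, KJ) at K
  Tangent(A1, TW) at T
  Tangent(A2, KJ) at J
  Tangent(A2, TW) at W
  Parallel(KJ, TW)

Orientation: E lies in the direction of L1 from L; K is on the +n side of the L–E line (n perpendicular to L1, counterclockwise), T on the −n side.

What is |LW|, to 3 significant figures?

44.8

Tangency of A1 to both parallel lines with radius 8.4 puts K and T at L ± 8.4·n: K = (3.39, 7.69), T = (-3.39, -7.69). Equal radii place J and W the same way about E: J = E + 8.4·n = (43.6, -10.1), W = E − 8.4·n = (36.9, -25.4). Then |LW| = |W − L| = 44.8.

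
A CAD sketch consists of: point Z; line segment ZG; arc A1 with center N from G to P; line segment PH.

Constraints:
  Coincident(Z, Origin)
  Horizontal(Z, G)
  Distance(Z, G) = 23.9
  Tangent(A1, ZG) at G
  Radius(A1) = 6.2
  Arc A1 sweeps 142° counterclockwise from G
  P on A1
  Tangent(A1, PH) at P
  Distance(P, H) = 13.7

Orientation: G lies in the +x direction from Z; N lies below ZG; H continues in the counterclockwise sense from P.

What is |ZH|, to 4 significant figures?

36.53

Z is at the origin; Z and G share the same y with |ZG| = 23.9 and G on the +x side, so G = (23.90, 0.000). Since A1 is tangent to ZG there, NG ⟂ ZG, so N = G + (0, -6.2) = (23.90, -6.200). On A1, G sits at bearing 90° from N; a 142° counterclockwise sweep puts P at bearing 232°, so P = N + 6.2·(cos 232°, sin 232°) = (20.08, -11.09). The tangent condition forces NP to be normal to PH, so PH runs along (−sin 232°, cos 232°); with |PH| = 13.7, H = (30.88, -19.52). Then |ZH| = |H − Z| = 36.53.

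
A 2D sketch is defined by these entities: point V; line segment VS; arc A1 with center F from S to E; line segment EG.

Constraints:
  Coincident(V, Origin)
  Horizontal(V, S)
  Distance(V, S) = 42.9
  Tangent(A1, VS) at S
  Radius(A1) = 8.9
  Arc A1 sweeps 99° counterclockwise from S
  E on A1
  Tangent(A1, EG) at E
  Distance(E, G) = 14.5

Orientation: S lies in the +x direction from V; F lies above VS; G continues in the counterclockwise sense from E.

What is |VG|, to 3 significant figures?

55.2

On A1, S sits at bearing -90° from F; a 99° counterclockwise sweep puts E at bearing 9°, so E = F + 8.9·(cos 9°, sin 9°) = (51.7, 10.3). A1 meets EG tangentially, so FE is at right angles to EG, so EG runs along (−sin 9°, cos 9°); with |EG| = 14.5, G = (49.4, 24.6). Then |VG| = |G − V| = 55.2.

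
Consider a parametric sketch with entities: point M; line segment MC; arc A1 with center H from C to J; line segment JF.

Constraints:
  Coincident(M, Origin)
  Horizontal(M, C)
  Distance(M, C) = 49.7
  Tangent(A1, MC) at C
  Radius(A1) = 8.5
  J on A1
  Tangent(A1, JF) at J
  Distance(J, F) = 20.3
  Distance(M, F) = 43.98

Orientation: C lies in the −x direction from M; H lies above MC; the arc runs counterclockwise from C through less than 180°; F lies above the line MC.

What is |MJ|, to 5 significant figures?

41.993

M is at the origin; M and C share the same y with |MC| = 49.7 and C on the −x side, so C = (-49.700, 0.0000). The tangent condition forces HC to be normal to MC, so H = C + (0, 8.5) = (-49.700, 8.5000). Since HJ ⟂ JF (tangency), |HF| = √(8.5² + 20.3²) = 22.008 regardless of where J sits on A1. So F lies on both circle(M, 43.98) and circle(H, 22.008); the above-MC intersection is F = (-35.793, 25.556). J is the foot of the tangent from F: J = (-41.549, 6.0897).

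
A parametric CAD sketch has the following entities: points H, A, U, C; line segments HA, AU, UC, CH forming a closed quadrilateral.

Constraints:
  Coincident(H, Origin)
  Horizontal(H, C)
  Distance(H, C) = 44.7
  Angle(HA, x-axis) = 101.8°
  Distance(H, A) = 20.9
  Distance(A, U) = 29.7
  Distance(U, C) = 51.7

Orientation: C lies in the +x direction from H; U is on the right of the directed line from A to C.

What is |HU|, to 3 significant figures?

11.1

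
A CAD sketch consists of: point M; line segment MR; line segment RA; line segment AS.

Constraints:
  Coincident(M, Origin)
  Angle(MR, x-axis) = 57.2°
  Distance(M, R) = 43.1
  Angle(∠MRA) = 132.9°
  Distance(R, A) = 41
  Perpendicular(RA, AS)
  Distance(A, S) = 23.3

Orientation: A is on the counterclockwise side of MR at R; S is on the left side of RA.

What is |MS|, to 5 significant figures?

70.824

M is at the origin; MR runs at 57.2° with length 43.1, so R = 43.1·(cos 57.2°, sin 57.2°) = (23.348, 36.228). ∠MRA = 132.9°, so RA runs at 57.2° + (180° − 132.9°) = 104.30° from the x-axis; with |RA| = 41.0, A = R + 41.0·(cos 104.30°, sin 104.30°) = (13.221, 75.958). RA is perpendicular to AS; with |AS| = 23.3 on the left of RA, S = A + 23.3·(-0.96902, -0.24700) = (-9.3574, 70.203). Then |MS| = |S − M| = 70.824.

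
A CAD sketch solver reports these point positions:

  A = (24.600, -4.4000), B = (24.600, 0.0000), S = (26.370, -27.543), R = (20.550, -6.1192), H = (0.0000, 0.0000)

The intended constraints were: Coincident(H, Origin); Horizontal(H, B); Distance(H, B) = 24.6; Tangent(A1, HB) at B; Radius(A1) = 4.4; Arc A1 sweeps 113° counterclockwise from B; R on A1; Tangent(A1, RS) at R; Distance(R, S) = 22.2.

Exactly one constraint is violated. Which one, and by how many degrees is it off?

Tangent(A1, RS) at R — off by 7.80°.

H = (0.00, 0.00) ✓; H.y = 0.00, B.y = 0.00 ✓; |HB| = 24.60 ✓; ∠(AB, BH) = 90.00° ✓; |AB| = 4.400 ✓; bearing(A→R) − bearing(A→B) = 113.0° ✓; |AR| = 4.400 ✓; ∠(AR, RS) = 97.80° ✗; |RS| = 22.20 ✓.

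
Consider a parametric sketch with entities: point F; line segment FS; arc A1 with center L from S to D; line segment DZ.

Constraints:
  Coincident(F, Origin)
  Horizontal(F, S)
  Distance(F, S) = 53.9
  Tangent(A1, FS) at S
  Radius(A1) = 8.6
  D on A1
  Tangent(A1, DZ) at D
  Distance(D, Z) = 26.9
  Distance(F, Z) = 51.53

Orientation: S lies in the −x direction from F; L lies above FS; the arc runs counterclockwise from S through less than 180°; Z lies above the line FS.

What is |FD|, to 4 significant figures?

46.00

Checks: |FS| = 53.90 ✓; |LD| = 8.600 ✓; ∠(LD, DZ) = 90.00° ✓; |DZ| = 26.90 ✓; |FZ| = 51.53 ✓.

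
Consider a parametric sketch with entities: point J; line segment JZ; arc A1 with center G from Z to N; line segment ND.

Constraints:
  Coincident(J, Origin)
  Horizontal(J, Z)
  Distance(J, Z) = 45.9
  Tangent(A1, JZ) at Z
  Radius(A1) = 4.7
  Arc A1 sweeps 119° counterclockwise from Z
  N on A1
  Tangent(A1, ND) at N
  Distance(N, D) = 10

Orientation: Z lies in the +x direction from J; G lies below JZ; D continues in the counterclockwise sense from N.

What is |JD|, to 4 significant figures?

49.22

J is at the origin; JZ is horizontal with |JZ| = 45.9 and Z on the +x side, so Z = (45.90, 0.000). The tangent condition forces GZ to be normal to JZ, so G = Z + (0, -4.7) = (45.90, -4.700). On A1, Z sits at bearing 90° from G; a 119° counterclockwise sweep puts N at bearing 209°, so N = G + 4.7·(cos 209°, sin 209°) = (41.79, -6.979). A1 meets ND tangentially, so GN is at right angles to ND, so ND runs along (−sin 209°, cos 209°); with |ND| = 10.0, D = (46.64, -15.72). Then |JD| = |D − J| = 49.22.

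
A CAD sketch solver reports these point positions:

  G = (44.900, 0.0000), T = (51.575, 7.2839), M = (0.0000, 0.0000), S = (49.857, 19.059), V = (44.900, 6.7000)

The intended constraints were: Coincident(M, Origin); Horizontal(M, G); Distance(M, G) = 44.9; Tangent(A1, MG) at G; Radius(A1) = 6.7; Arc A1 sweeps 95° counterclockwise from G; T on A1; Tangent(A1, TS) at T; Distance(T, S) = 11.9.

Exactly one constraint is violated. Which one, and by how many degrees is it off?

Tangent(A1, TS) at T — off by 3.30°.

M = (0.00, 0.00) ✓; M.y = 0.00, G.y = 0.00 ✓; |MG| = 44.90 ✓; ∠(VG, GM) = 90.00° ✓; |VG| = 6.700 ✓; bearing(V→T) − bearing(V→G) = 95.00° ✓; |VT| = 6.700 ✓; ∠(VT, TS) = 86.70° ✗; |TS| = 11.90 ✓.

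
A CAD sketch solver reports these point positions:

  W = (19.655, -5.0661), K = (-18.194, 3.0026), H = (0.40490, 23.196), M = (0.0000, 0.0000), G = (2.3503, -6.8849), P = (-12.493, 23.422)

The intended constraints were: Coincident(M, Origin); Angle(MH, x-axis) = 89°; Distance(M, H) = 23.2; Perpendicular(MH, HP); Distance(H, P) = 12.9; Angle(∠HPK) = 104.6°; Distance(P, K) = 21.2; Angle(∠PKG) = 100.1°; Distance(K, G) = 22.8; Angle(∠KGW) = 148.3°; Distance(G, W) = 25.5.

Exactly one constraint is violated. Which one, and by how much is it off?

Distance(G, W) = 25.5 — off by 8.10.

M = (0.00, 0.00) ✓; MH at 89.00° ✓; |MH| = 23.20 ✓; ∠(MH, HP) = 90.00° ✓; |HP| = 12.90 ✓; ∠HPK = 104.6° ✓; |PK| = 21.20 ✓; ∠PKG = 100.1° ✓; |KG| = 22.80 ✓; ∠KGW = 148.3° ✓; |GW| = 17.40 ✗.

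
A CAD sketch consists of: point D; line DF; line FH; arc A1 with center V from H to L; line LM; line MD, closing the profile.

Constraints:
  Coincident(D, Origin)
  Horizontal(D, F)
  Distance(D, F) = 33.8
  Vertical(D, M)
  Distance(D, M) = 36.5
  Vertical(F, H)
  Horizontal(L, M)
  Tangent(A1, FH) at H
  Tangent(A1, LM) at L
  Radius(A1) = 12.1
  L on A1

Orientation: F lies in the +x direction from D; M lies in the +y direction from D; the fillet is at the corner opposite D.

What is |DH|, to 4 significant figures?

41.69

D is at the origin; D and F share the same y with |DF| = 33.8 and F on the +x side, so F = (33.80, 0.000). DM is vertical with |DM| = 36.5 and M on the +y side, so M = (0.000, 36.50). The virtual corner opposite D is at (33.80, 36.50). Tangency of A1 to FH means the radius VH is perpendicular to FH and tangency of A1 to LM means the radius VL is perpendicular to LM, with radius 12.1, so the center V sits 12.1 in from both sides at V = (21.70, 24.40). That places the tangent points at H = (33.80, 24.40) on FH and L = (21.70, 36.50) on LM. Then |DH| = |H − D| = 41.69.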